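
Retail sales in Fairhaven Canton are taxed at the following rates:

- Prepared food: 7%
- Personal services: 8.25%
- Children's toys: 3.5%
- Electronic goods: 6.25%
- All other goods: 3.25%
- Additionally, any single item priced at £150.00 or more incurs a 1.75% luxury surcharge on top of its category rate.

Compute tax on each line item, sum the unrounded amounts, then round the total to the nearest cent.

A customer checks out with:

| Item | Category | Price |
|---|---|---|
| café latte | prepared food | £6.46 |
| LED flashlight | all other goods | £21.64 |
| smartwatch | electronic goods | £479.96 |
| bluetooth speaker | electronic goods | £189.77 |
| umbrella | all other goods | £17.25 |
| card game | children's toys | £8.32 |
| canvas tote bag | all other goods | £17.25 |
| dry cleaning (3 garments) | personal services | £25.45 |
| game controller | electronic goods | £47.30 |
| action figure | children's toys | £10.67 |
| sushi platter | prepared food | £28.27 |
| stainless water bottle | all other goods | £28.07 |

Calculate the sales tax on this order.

£64.47

Café latte £6.46: prepared food → 7% → £0.4522
LED flashlight £21.64: all other goods → 3.25% → £0.7033
Smartwatch £479.96: electronic goods → 6.25% + 1.75% surcharge = 8% → £38.3968
Bluetooth speaker £189.77: electronic goods → 6.25% + 1.75% surcharge = 8% → £15.1816
Umbrella £17.25: all other goods → 3.25% → £0.560625
Card game £8.32: children's toys → 3.5% → £0.2912
Canvas tote bag £17.25: all other goods → 3.25% → £0.560625
Dry cleaning (3 garments) £25.45: personal services → 8.25% → £2.099625
Game controller £47.30: electronic goods → 6.25% → £2.95625
Action figure £10.67: children's toys → 3.5% → £0.37345
Sushi platter £28.27: prepared food → 7% → £1.9789
Stainless water bottle £28.07: all other goods → 3.25% → £0.912275
Unrounded tax sum = £64.46685 → £64.47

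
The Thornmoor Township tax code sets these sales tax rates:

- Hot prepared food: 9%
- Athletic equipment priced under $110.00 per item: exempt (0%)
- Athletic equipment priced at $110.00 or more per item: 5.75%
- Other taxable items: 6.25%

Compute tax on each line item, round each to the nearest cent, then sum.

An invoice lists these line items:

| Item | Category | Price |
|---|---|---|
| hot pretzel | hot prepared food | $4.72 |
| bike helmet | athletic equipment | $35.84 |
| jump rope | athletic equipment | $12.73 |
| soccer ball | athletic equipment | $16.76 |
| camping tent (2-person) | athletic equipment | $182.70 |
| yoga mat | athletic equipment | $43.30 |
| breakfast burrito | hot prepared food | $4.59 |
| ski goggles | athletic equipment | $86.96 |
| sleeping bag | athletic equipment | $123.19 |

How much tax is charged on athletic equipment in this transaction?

$17.59

Bike helmet $35.84: athletic equipment, under $110.00 → 0% → $0.00
Jump rope $12.73: athletic equipment, under $110.00 → 0% → $0.00
Soccer ball $16.76: athletic equipment, under $110.00 → 0% → $0.00
Camping tent (2-person) $182.70: athletic equipment, $110.00 or more → 5.75% → $10.51
Yoga mat $43.30: athletic equipment, under $110.00 → 0% → $0.00
Ski goggles $86.96: athletic equipment, under $110.00 → 0% → $0.00
Sleeping bag $123.19: athletic equipment, $110.00 or more → 5.75% → $7.08
Tax on athletic equipment = $0.00 + $0.00 + $0.00 + $10.51 + $0.00 + $0.00 + $7.08 = $17.59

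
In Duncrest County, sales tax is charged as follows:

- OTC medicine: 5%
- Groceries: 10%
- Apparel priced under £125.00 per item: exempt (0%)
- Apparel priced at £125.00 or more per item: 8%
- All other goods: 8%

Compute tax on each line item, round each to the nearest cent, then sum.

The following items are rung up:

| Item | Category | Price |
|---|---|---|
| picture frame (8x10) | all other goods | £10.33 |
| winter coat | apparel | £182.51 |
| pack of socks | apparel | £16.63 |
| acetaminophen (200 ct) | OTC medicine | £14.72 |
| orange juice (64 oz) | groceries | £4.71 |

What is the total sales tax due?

Picture frame (8x10) £10.33: all other goods → 8% → £0.83
Winter coat £182.51: apparel, £125.00 or more → 8% → £14.60
Pack of socks £16.63: apparel, under £125.00 → 0% → £0.00
Acetaminophen (200 ct) £14.72: OTC medicine → 5% → £0.74
Orange juice (64 oz) £4.71: groceries → 10% → £0.47
Total tax = £0.83 + £14.60 + £0.74 + £0.47 = £16.64

£16.64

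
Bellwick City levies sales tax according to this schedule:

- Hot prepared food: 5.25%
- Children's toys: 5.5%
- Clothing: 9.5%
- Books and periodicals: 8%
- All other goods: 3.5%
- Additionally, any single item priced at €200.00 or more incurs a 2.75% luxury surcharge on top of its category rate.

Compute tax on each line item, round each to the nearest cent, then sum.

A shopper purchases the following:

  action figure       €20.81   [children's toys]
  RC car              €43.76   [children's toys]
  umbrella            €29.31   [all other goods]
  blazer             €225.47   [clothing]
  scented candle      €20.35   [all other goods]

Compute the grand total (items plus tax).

€372.61

Action figure €20.81: children's toys → 5.5% → €1.14
RC car €43.76: children's toys → 5.5% → €2.41
Umbrella €29.31: all other goods → 3.5% → €1.03
Blazer €225.47: clothing → 9.5% + 2.75% surcharge = 12.25% → €27.62
Scented candle €20.35: all other goods → 3.5% → €0.71
Subtotal = €339.70; tax = €32.91; total due = €372.61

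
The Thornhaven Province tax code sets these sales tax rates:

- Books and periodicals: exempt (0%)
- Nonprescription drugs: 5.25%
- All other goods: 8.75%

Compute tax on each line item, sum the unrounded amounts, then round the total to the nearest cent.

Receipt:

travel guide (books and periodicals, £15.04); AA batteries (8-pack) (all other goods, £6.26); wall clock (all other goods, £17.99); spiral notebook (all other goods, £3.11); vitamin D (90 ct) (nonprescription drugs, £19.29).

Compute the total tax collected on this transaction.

Travel guide £15.04: books and periodicals → 0% → £0.00
AA batteries (8-pack) £6.26: all other goods → 8.75% → £0.54775
Wall clock £17.99: all other goods → 8.75% → £1.574125
Spiral notebook £3.11: all other goods → 8.75% → £0.272125
Vitamin D (90 ct) £19.29: nonprescription drugs → 5.25% → £1.012725
Unrounded tax sum = £3.406725 → £3.41

£3.41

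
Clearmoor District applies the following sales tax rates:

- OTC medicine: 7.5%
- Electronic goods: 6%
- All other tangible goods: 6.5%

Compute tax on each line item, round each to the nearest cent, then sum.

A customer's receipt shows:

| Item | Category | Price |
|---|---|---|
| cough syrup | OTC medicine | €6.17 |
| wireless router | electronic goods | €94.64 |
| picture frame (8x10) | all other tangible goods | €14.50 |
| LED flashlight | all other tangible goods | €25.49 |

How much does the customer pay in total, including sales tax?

Cough syrup €6.17: OTC medicine → 7.5% → €0.46
Wireless router €94.64: electronic goods → 6% → €5.68
Picture frame (8x10) €14.50: all other tangible goods → 6.5% → €0.94
LED flashlight €25.49: all other tangible goods → 6.5% → €1.66
Subtotal = €140.80; tax = €8.74; total due = €149.54

€149.54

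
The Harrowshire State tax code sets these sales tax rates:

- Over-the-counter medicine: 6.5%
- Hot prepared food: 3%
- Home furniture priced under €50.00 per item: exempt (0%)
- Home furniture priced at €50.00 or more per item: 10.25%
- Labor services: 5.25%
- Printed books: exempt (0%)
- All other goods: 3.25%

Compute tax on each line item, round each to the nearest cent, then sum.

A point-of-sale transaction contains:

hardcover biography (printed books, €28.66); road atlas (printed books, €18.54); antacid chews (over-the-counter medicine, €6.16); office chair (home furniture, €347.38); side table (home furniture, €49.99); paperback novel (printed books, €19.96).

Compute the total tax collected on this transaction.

Hardcover biography €28.66: printed books → 0% → €0.00
Road atlas €18.54: printed books → 0% → €0.00
Antacid chews €6.16: over-the-counter medicine → 6.5% → €0.40
Office chair €347.38: home furniture, €50.00 or more → 10.25% → €35.61
Side table €49.99: home furniture, under €50.00 → 0% → €0.00
Paperback novel €19.96: printed books → 0% → €0.00
Total tax = €0.40 + €35.61 = €36.01

€36.01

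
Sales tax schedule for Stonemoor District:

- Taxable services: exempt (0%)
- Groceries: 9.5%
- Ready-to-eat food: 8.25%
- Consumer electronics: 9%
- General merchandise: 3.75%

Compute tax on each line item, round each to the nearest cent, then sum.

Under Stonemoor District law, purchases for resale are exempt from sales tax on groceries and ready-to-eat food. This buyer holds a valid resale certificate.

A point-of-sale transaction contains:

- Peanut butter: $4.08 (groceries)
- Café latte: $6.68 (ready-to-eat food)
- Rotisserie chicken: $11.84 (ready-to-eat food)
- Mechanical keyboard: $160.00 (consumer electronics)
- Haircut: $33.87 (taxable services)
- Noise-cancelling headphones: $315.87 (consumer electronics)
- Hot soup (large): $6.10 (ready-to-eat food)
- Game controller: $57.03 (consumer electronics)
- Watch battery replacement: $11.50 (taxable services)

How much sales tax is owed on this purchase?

Peanut butter $4.08: groceries, buyer-exempt → 0% → $0.00
Café latte $6.68: ready-to-eat food, buyer-exempt → 0% → $0.00
Rotisserie chicken $11.84: ready-to-eat food, buyer-exempt → 0% → $0.00
Mechanical keyboard $160.00: consumer electronics → 9% → $14.40
Haircut $33.87: taxable services → 0% → $0.00
Noise-cancelling headphones $315.87: consumer electronics → 9% → $28.43
Hot soup (large) $6.10: ready-to-eat food, buyer-exempt → 0% → $0.00
Game controller $57.03: consumer electronics → 9% → $5.13
Watch battery replacement $11.50: taxable services → 0% → $0.00
Total tax = $14.40 + $28.43 + $5.13 = $47.96

$47.96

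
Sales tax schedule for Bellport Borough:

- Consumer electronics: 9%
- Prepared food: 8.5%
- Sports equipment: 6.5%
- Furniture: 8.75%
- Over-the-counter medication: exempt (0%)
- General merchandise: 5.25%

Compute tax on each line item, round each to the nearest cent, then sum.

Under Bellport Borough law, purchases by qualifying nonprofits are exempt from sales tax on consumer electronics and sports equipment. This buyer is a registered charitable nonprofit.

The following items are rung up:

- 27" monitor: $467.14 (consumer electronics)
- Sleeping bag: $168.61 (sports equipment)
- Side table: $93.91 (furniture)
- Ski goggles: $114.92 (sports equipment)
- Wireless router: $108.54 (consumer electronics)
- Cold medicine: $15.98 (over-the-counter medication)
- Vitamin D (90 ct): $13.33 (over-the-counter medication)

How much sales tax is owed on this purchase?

$8.22

27" monitor $467.14: consumer electronics, buyer-exempt → 0% → $0.00
Sleeping bag $168.61: sports equipment, buyer-exempt → 0% → $0.00
Side table $93.91: furniture → 8.75% → $8.22
Ski goggles $114.92: sports equipment, buyer-exempt → 0% → $0.00
Wireless router $108.54: consumer electronics, buyer-exempt → 0% → $0.00
Cold medicine $15.98: over-the-counter medication → 0% → $0.00
Vitamin D (90 ct) $13.33: over-the-counter medication → 0% → $0.00
Total tax = $8.22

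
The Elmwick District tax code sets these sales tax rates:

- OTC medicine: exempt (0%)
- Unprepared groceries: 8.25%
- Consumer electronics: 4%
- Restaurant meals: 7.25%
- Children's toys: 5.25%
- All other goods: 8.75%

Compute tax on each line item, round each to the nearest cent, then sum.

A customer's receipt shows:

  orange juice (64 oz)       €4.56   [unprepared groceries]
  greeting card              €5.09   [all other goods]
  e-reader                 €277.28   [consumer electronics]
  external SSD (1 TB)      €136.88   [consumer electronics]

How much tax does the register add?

Orange juice (64 oz) €4.56: unprepared groceries → 8.25% → €0.38
Greeting card €5.09: all other goods → 8.75% → €0.45
E-reader €277.28: consumer electronics → 4% → €11.09
External SSD (1 TB) €136.88: consumer electronics → 4% → €5.48
Total tax = €0.38 + €0.45 + €11.09 + €5.48 = €17.40

€17.40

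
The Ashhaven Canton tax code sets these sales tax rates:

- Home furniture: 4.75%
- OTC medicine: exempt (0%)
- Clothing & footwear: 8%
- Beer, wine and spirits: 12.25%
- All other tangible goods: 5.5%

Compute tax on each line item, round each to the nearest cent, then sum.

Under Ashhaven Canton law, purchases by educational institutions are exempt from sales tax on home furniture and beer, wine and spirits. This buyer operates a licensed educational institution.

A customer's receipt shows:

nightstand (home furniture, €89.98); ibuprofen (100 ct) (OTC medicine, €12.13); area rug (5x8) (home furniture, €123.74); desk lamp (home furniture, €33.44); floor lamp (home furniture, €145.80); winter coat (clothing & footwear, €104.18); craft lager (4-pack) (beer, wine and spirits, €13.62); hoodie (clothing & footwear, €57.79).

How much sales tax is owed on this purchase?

€12.95

Nightstand €89.98: home furniture, buyer-exempt → 0% → €0.00
Ibuprofen (100 ct) €12.13: OTC medicine → 0% → €0.00
Area rug (5x8) €123.74: home furniture, buyer-exempt → 0% → €0.00
Desk lamp €33.44: home furniture, buyer-exempt → 0% → €0.00
Floor lamp €145.80: home furniture, buyer-exempt → 0% → €0.00
Winter coat €104.18: clothing & footwear → 8% → €8.33
Craft lager (4-pack) €13.62: beer, wine and spirits, buyer-exempt → 0% → €0.00
Hoodie €57.79: clothing & footwear → 8% → €4.62
Total tax = €8.33 + €4.62 = €12.95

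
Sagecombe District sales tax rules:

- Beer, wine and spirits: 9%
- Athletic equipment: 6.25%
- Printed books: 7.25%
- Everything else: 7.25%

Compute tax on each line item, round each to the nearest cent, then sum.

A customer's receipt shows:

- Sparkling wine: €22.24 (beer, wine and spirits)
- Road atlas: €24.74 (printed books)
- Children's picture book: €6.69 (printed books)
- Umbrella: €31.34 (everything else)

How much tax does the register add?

€6.55

Sparkling wine €22.24: beer, wine and spirits → 9% → €2.00
Road atlas €24.74: printed books → 7.25% → €1.79
Children's picture book €6.69: printed books → 7.25% → €0.49
Umbrella €31.34: everything else → 7.25% → €2.27
Total tax = €2.00 + €1.79 + €0.49 + €2.27 = €6.55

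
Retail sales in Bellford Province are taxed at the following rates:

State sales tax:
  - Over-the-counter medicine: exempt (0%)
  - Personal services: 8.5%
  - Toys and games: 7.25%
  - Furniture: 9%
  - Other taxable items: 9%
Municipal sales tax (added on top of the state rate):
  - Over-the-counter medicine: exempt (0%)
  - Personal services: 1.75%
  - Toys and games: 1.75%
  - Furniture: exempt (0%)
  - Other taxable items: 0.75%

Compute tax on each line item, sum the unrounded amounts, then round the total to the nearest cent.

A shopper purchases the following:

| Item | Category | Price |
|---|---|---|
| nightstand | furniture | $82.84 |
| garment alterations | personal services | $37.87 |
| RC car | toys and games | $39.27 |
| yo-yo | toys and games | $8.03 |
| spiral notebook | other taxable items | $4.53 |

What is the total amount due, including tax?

Nightstand $82.84: furniture → 9% + 0% municipal = 9% → $7.4556
Garment alterations $37.87: personal services → 8.5% + 1.75% municipal = 10.25% → $3.881675
RC car $39.27: toys and games → 7.25% + 1.75% municipal = 9% → $3.5343
Yo-yo $8.03: toys and games → 7.25% + 1.75% municipal = 9% → $0.7227
Spiral notebook $4.53: other taxable items → 9% + 0.75% municipal = 9.75% → $0.441675
Subtotal = $172.54; unrounded tax = $16.03595 → $16.04; total due = $188.58

$188.58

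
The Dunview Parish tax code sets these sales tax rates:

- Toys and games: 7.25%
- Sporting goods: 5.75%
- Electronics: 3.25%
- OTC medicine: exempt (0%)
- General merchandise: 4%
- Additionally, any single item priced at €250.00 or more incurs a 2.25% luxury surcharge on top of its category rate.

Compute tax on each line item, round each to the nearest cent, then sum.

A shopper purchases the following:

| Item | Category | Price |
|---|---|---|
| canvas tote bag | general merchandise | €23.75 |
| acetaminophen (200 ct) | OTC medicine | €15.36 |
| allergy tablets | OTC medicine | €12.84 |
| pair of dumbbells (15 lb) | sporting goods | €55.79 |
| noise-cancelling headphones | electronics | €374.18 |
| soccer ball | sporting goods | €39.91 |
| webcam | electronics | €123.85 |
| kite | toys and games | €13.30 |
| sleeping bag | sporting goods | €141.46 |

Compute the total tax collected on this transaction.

€40.15

Canvas tote bag €23.75: general merchandise → 4% → €0.95
Acetaminophen (200 ct) €15.36: OTC medicine → 0% → €0.00
Allergy tablets €12.84: OTC medicine → 0% → €0.00
Pair of dumbbells (15 lb) €55.79: sporting goods → 5.75% → €3.21
Noise-cancelling headphones €374.18: electronics → 3.25% + 2.25% surcharge = 5.5% → €20.58
Soccer ball €39.91: sporting goods → 5.75% → €2.29
Webcam €123.85: electronics → 3.25% → €4.03
Kite €13.30: toys and games → 7.25% → €0.96
Sleeping bag €141.46: sporting goods → 5.75% → €8.13
Total tax = €0.95 + €3.21 + €20.58 + €2.29 + €4.03 + €0.96 + €8.13 = €40.15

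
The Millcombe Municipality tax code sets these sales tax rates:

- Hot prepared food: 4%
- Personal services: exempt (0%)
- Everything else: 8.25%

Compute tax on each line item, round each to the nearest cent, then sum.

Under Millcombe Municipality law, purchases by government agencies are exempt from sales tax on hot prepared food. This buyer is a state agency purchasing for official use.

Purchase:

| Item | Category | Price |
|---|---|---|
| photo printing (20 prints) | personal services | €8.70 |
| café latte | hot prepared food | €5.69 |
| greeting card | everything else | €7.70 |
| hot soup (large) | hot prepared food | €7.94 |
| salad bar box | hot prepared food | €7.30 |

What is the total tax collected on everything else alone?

€0.64

Greeting card €7.70: everything else → 8.25% → €0.64
Tax on everything else = €0.64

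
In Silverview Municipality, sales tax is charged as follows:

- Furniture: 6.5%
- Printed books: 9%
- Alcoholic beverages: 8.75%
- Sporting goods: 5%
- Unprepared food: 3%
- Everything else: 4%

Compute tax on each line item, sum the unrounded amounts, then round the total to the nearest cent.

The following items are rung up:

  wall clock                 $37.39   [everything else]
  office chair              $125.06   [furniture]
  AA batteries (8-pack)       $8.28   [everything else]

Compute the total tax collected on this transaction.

Wall clock $37.39: everything else → 4% → $1.4956
Office chair $125.06: furniture → 6.5% → $8.1289
AA batteries (8-pack) $8.28: everything else → 4% → $0.3312
Unrounded tax sum = $9.9557 → $9.96

$9.96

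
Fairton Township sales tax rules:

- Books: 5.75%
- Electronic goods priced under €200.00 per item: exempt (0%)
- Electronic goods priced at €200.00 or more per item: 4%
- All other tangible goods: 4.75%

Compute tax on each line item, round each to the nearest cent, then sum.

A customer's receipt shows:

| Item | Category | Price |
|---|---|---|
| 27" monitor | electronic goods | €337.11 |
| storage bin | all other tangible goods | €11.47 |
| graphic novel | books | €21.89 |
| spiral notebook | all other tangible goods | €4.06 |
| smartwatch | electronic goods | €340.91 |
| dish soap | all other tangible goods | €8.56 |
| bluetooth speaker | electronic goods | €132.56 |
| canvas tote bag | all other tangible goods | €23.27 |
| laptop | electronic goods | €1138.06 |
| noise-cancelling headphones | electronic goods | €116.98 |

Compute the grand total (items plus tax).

27" monitor €337.11: electronic goods, €200.00 or more → 4% → €13.48
Storage bin €11.47: all other tangible goods → 4.75% → €0.54
Graphic novel €21.89: books → 5.75% → €1.26
Spiral notebook €4.06: all other tangible goods → 4.75% → €0.19
Smartwatch €340.91: electronic goods, €200.00 or more → 4% → €13.64
Dish soap €8.56: all other tangible goods → 4.75% → €0.41
Bluetooth speaker €132.56: electronic goods, under €200.00 → 0% → €0.00
Canvas tote bag €23.27: all other tangible goods → 4.75% → €1.11
Laptop €1138.06: electronic goods, €200.00 or more → 4% → €45.52
Noise-cancelling headphones €116.98: electronic goods, under €200.00 → 0% → €0.00
Subtotal = €2134.87; tax = €76.15; total due = €2211.02

€2211.02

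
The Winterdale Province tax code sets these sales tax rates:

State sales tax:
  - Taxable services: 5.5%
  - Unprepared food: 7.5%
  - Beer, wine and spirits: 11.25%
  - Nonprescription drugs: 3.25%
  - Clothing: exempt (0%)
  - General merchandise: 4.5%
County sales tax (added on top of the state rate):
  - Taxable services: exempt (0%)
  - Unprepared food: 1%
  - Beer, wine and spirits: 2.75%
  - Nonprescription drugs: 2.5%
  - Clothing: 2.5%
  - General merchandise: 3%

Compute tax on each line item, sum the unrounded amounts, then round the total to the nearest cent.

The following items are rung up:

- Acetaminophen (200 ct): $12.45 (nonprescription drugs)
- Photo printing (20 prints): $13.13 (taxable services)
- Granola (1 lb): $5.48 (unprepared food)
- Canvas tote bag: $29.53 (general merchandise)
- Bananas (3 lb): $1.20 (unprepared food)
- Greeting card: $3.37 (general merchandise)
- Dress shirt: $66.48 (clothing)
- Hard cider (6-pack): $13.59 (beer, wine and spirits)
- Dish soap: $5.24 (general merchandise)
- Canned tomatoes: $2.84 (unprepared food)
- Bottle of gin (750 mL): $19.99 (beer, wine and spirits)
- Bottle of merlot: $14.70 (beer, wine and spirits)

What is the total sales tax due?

$13.53

Acetaminophen (200 ct) $12.45: nonprescription drugs → 3.25% + 2.5% county = 5.75% → $0.715875
Photo printing (20 prints) $13.13: taxable services → 5.5% + 0% county = 5.5% → $0.72215
Granola (1 lb) $5.48: unprepared food → 7.5% + 1% county = 8.5% → $0.4658
Canvas tote bag $29.53: general merchandise → 4.5% + 3% county = 7.5% → $2.21475
Bananas (3 lb) $1.20: unprepared food → 7.5% + 1% county = 8.5% → $0.102
Greeting card $3.37: general merchandise → 4.5% + 3% county = 7.5% → $0.25275
Dress shirt $66.48: clothing → 0% + 2.5% county = 2.5% → $1.662
Hard cider (6-pack) $13.59: beer, wine and spirits → 11.25% + 2.75% county = 14% → $1.9026
Dish soap $5.24: general merchandise → 4.5% + 3% county = 7.5% → $0.393
Canned tomatoes $2.84: unprepared food → 7.5% + 1% county = 8.5% → $0.2414
Bottle of gin (750 mL) $19.99: beer, wine and spirits → 11.25% + 2.75% county = 14% → $2.7986
Bottle of merlot $14.70: beer, wine and spirits → 11.25% + 2.75% county = 14% → $2.058
Unrounded tax sum = $13.528925 → $13.53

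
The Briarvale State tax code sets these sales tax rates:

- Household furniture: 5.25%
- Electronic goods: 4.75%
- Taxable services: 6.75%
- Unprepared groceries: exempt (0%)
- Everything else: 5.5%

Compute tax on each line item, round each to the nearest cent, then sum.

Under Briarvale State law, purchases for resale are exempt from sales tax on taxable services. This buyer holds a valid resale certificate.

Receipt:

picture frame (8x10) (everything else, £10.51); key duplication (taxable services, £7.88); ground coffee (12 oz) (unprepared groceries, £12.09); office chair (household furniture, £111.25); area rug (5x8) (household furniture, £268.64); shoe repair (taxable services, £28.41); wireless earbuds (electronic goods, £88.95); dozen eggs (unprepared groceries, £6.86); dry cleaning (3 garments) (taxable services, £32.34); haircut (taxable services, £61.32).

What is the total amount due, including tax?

£653.00

Picture frame (8x10) £10.51: everything else → 5.5% → £0.58
Key duplication £7.88: taxable services, buyer-exempt → 0% → £0.00
Ground coffee (12 oz) £12.09: unprepared groceries → 0% → £0.00
Office chair £111.25: household furniture → 5.25% → £5.84
Area rug (5x8) £268.64: household furniture → 5.25% → £14.10
Shoe repair £28.41: taxable services, buyer-exempt → 0% → £0.00
Wireless earbuds £88.95: electronic goods → 4.75% → £4.23
Dozen eggs £6.86: unprepared groceries → 0% → £0.00
Dry cleaning (3 garments) £32.34: taxable services, buyer-exempt → 0% → £0.00
Haircut £61.32: taxable services, buyer-exempt → 0% → £0.00
Subtotal = £628.25; tax = £24.75; total due = £653.00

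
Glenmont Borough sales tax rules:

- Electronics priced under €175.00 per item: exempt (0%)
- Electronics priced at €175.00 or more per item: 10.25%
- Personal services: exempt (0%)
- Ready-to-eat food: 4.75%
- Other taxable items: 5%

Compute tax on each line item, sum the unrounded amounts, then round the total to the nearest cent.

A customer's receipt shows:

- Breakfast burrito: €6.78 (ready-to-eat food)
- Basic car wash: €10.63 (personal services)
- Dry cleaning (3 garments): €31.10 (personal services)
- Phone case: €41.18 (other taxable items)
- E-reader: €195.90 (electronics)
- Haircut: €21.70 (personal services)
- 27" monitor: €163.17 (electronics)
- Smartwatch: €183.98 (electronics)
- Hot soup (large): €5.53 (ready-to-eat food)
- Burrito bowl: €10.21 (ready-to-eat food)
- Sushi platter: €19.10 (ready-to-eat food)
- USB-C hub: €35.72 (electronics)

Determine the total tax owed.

Breakfast burrito €6.78: ready-to-eat food → 4.75% → €0.32205
Basic car wash €10.63: personal services → 0% → €0.00
Dry cleaning (3 garments) €31.10: personal services → 0% → €0.00
Phone case €41.18: other taxable items → 5% → €2.059
E-reader €195.90: electronics, €175.00 or more → 10.25% → €20.07975
Haircut €21.70: personal services → 0% → €0.00
27" monitor €163.17: electronics, under €175.00 → 0% → €0.00
Smartwatch €183.98: electronics, €175.00 or more → 10.25% → €18.85795
Hot soup (large) €5.53: ready-to-eat food → 4.75% → €0.262675
Burrito bowl €10.21: ready-to-eat food → 4.75% → €0.484975
Sushi platter €19.10: ready-to-eat food → 4.75% → €0.90725
USB-C hub €35.72: electronics, under €175.00 → 0% → €0.00
Unrounded tax sum = €42.97365 → €42.97

€42.97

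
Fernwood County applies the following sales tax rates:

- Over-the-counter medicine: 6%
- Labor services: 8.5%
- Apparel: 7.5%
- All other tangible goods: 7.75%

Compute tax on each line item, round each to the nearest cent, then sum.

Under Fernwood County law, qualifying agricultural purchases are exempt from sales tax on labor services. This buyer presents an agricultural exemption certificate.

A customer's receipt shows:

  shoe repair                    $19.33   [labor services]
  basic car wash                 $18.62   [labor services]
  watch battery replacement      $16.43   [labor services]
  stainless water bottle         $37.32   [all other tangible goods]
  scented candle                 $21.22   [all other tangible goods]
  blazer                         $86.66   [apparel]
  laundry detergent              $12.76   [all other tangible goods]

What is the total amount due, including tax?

$224.36

Shoe repair $19.33: labor services, buyer-exempt → 0% → $0.00
Basic car wash $18.62: labor services, buyer-exempt → 0% → $0.00
Watch battery replacement $16.43: labor services, buyer-exempt → 0% → $0.00
Stainless water bottle $37.32: all other tangible goods → 7.75% → $2.89
Scented candle $21.22: all other tangible goods → 7.75% → $1.64
Blazer $86.66: apparel → 7.5% → $6.50
Laundry detergent $12.76: all other tangible goods → 7.75% → $0.99
Subtotal = $212.34; tax = $12.02; total due = $224.36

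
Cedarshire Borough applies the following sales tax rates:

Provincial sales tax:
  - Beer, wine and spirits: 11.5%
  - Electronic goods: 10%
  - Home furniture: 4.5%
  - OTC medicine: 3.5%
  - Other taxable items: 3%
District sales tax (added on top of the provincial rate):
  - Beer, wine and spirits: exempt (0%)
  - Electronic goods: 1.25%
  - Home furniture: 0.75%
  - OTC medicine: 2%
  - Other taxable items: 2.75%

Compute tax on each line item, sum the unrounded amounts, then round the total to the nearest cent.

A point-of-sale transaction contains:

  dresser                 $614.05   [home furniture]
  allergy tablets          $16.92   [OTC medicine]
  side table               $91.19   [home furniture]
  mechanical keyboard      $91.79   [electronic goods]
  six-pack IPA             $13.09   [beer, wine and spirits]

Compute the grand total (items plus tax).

Dresser $614.05: home furniture → 4.5% + 0.75% district = 5.25% → $32.237625
Allergy tablets $16.92: OTC medicine → 3.5% + 2% district = 5.5% → $0.9306
Side table $91.19: home furniture → 4.5% + 0.75% district = 5.25% → $4.787475
Mechanical keyboard $91.79: electronic goods → 10% + 1.25% district = 11.25% → $10.326375
Six-pack IPA $13.09: beer, wine and spirits → 11.5% + 0% district = 11.5% → $1.50535
Subtotal = $827.04; unrounded tax = $49.787425 → $49.79; total due = $876.83

$876.83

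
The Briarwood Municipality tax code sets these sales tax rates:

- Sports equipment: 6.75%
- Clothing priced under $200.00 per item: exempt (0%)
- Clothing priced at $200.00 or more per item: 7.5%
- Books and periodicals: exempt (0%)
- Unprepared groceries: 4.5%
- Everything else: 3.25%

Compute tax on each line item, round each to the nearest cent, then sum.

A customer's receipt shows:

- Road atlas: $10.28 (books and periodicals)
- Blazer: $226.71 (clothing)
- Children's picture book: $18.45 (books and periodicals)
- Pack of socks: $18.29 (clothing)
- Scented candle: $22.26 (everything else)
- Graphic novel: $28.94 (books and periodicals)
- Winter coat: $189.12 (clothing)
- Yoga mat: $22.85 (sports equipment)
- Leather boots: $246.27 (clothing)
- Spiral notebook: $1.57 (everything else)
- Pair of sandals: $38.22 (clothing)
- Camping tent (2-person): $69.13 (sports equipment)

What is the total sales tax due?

Road atlas $10.28: books and periodicals → 0% → $0.00
Blazer $226.71: clothing, $200.00 or more → 7.5% → $17.00
Children's picture book $18.45: books and periodicals → 0% → $0.00
Pack of socks $18.29: clothing, under $200.00 → 0% → $0.00
Scented candle $22.26: everything else → 3.25% → $0.72
Graphic novel $28.94: books and periodicals → 0% → $0.00
Winter coat $189.12: clothing, under $200.00 → 0% → $0.00
Yoga mat $22.85: sports equipment → 6.75% → $1.54
Leather boots $246.27: clothing, $200.00 or more → 7.5% → $18.47
Spiral notebook $1.57: everything else → 3.25% → $0.05
Pair of sandals $38.22: clothing, under $200.00 → 0% → $0.00
Camping tent (2-person) $69.13: sports equipment → 6.75% → $4.67
Total tax = $17.00 + $0.72 + $1.54 + $18.47 + $0.05 + $4.67 = $42.45

$42.45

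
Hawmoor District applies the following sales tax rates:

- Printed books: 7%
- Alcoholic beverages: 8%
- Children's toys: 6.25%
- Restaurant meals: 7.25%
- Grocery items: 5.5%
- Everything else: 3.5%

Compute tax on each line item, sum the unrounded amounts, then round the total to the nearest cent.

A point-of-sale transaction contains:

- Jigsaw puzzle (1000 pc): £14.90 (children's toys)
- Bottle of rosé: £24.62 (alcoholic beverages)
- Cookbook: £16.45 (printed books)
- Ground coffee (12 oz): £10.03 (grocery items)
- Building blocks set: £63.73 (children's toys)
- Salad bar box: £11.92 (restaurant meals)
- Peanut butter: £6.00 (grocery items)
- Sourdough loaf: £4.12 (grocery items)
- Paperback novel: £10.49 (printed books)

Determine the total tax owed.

£10.74

Jigsaw puzzle (1000 pc) £14.90: children's toys → 6.25% → £0.93125
Bottle of rosé £24.62: alcoholic beverages → 8% → £1.9696
Cookbook £16.45: printed books → 7% → £1.1515
Ground coffee (12 oz) £10.03: grocery items → 5.5% → £0.55165
Building blocks set £63.73: children's toys → 6.25% → £3.983125
Salad bar box £11.92: restaurant meals → 7.25% → £0.8642
Peanut butter £6.00: grocery items → 5.5% → £0.33
Sourdough loaf £4.12: grocery items → 5.5% → £0.2266
Paperback novel £10.49: printed books → 7% → £0.7343
Unrounded tax sum = £10.742225 → £10.74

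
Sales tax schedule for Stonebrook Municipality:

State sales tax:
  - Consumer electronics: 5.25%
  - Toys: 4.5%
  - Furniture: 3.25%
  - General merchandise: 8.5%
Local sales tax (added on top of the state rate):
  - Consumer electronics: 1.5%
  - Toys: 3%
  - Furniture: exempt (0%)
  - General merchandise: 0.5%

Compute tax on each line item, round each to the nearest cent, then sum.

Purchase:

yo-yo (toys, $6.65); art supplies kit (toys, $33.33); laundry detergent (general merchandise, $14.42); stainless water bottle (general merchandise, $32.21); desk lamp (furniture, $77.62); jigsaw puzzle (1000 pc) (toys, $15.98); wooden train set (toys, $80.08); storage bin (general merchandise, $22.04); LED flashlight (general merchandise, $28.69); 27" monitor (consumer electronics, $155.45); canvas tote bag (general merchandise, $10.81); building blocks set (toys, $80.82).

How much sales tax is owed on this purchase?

$39.01

Yo-yo $6.65: toys → 4.5% + 3% local = 7.5% → $0.50
Art supplies kit $33.33: toys → 4.5% + 3% local = 7.5% → $2.50
Laundry detergent $14.42: general merchandise → 8.5% + 0.5% local = 9% → $1.30
Stainless water bottle $32.21: general merchandise → 8.5% + 0.5% local = 9% → $2.90
Desk lamp $77.62: furniture → 3.25% + 0% local = 3.25% → $2.52
Jigsaw puzzle (1000 pc) $15.98: toys → 4.5% + 3% local = 7.5% → $1.20
Wooden train set $80.08: toys → 4.5% + 3% local = 7.5% → $6.01
Storage bin $22.04: general merchandise → 8.5% + 0.5% local = 9% → $1.98
LED flashlight $28.69: general merchandise → 8.5% + 0.5% local = 9% → $2.58
27" monitor $155.45: consumer electronics → 5.25% + 1.5% local = 6.75% → $10.49
Canvas tote bag $10.81: general merchandise → 8.5% + 0.5% local = 9% → $0.97
Building blocks set $80.82: toys → 4.5% + 3% local = 7.5% → $6.06
Total tax = $0.50 + $2.50 + $1.30 + $2.90 + $2.52 + $1.20 + $6.01 + $1.98 + $2.58 + $10.49 + $0.97 + $6.06 = $39.01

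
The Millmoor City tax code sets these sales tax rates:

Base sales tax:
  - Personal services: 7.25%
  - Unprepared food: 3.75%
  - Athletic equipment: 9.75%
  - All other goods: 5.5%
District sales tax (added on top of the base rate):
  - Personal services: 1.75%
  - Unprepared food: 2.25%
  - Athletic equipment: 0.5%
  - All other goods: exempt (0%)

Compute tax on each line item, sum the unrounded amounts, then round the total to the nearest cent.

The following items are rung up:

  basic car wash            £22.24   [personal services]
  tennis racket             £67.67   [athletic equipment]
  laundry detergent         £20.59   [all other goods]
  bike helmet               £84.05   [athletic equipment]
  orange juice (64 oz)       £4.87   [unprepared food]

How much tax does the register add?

Basic car wash £22.24: personal services → 7.25% + 1.75% district = 9% → £2.0016
Tennis racket £67.67: athletic equipment → 9.75% + 0.5% district = 10.25% → £6.936175
Laundry detergent £20.59: all other goods → 5.5% + 0% district = 5.5% → £1.13245
Bike helmet £84.05: athletic equipment → 9.75% + 0.5% district = 10.25% → £8.615125
Orange juice (64 oz) £4.87: unprepared food → 3.75% + 2.25% district = 6% → £0.2922
Unrounded tax sum = £18.97755 → £18.98

£18.98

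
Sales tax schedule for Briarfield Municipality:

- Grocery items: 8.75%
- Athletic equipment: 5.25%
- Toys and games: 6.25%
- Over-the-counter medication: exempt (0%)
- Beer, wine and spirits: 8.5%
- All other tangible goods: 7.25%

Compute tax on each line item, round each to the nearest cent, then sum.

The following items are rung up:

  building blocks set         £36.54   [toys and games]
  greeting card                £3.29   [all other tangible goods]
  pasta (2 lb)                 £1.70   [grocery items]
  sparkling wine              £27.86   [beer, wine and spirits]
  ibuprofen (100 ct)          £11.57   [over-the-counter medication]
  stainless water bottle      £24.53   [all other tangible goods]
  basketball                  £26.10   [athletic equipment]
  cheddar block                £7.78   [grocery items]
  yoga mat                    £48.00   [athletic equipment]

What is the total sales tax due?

Building blocks set £36.54: toys and games → 6.25% → £2.28
Greeting card £3.29: all other tangible goods → 7.25% → £0.24
Pasta (2 lb) £1.70: grocery items → 8.75% → £0.15
Sparkling wine £27.86: beer, wine and spirits → 8.5% → £2.37
Ibuprofen (100 ct) £11.57: over-the-counter medication → 0% → £0.00
Stainless water bottle £24.53: all other tangible goods → 7.25% → £1.78
Basketball £26.10: athletic equipment → 5.25% → £1.37
Cheddar block £7.78: grocery items → 8.75% → £0.68
Yoga mat £48.00: athletic equipment → 5.25% → £2.52
Total tax = £2.28 + £0.24 + £0.15 + £2.37 + £1.78 + £1.37 + £0.68 + £2.52 = £11.39

£11.39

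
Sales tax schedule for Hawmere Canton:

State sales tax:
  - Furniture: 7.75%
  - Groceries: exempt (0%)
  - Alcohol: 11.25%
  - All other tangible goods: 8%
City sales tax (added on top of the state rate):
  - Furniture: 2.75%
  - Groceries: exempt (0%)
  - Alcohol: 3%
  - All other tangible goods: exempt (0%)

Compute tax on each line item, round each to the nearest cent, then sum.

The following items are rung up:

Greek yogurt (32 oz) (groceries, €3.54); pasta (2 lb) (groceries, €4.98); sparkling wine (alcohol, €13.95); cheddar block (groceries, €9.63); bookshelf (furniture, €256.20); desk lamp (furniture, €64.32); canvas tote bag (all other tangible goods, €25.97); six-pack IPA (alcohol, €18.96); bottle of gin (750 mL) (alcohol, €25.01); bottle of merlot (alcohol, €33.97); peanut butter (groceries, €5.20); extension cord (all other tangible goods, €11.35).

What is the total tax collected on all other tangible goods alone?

Canvas tote bag €25.97: all other tangible goods → 8% + 0% city = 8% → €2.08
Extension cord €11.35: all other tangible goods → 8% + 0% city = 8% → €0.91
Tax on all other tangible goods = €2.08 + €0.91 = €2.99

€2.99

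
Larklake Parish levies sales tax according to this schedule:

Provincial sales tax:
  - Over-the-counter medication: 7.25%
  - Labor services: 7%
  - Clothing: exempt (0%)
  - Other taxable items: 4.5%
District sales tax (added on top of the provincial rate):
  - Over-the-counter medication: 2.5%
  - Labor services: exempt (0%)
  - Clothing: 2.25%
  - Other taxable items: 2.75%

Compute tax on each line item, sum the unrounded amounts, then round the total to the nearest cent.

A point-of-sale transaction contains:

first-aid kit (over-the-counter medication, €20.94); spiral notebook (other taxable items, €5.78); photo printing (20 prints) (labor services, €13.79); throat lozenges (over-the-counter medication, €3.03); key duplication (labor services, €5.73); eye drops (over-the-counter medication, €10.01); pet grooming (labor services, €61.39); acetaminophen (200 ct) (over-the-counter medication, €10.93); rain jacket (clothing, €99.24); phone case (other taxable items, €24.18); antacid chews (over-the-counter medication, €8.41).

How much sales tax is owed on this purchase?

€15.27

First-aid kit €20.94: over-the-counter medication → 7.25% + 2.5% district = 9.75% → €2.04165
Spiral notebook €5.78: other taxable items → 4.5% + 2.75% district = 7.25% → €0.41905
Photo printing (20 prints) €13.79: labor services → 7% + 0% district = 7% → €0.9653
Throat lozenges €3.03: over-the-counter medication → 7.25% + 2.5% district = 9.75% → €0.295425
Key duplication €5.73: labor services → 7% + 0% district = 7% → €0.4011
Eye drops €10.01: over-the-counter medication → 7.25% + 2.5% district = 9.75% → €0.975975
Pet grooming €61.39: labor services → 7% + 0% district = 7% → €4.2973
Acetaminophen (200 ct) €10.93: over-the-counter medication → 7.25% + 2.5% district = 9.75% → €1.065675
Rain jacket €99.24: clothing → 0% + 2.25% district = 2.25% → €2.2329
Phone case €24.18: other taxable items → 4.5% + 2.75% district = 7.25% → €1.75305
Antacid chews €8.41: over-the-counter medication → 7.25% + 2.5% district = 9.75% → €0.819975
Unrounded tax sum = €15.2674 → €15.27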